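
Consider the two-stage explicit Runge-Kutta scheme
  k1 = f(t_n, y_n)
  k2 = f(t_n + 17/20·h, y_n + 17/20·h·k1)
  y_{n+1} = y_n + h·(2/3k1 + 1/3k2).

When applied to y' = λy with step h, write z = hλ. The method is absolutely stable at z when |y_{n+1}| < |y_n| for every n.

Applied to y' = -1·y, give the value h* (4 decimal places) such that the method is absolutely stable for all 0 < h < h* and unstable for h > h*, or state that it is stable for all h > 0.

(-3.5294,0); λ=-1 ⇒ h* = (60/17)/1 = 3.5294.

On y'=λy, z=hλ:
  k1=λy_n ⇒ h·k1=z·y_n;  k2=λ(1+17/20z)y_n ⇒ h·k2=z(1+17/20z)y_n
  y_{n+1}/y_n = 1 + 2/3z + 1/3z(1+17/20z) = 1 + z + 17/60z²
  Hence R(z) = 1 + z + 17/60z².

Find x<0 with |R(x)|<1.
x=-0.87: |R|=0.3445
R=1: x+17/60x²=0 ⇒ x=−60/17=-3.5294; min R=1−1/(4·17/60)=0.1176>−1
Confirm numerically:
  x=-2.999: |R|=0.54930 <1
  x=-2.825: |R|=0.43618 <1
  x=-2.334: |R|=0.20947 <1
  x=-4.091: |R|=1.65095 >1
  x=-3.906: |R|=1.41677 >1
Stable set (-3.5294, 0).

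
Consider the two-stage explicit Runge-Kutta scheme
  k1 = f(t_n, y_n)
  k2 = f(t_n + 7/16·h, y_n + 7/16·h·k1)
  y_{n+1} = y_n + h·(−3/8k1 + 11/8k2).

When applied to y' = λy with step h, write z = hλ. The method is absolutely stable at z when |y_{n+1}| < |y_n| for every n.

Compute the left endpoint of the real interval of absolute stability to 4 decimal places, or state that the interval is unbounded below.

Set f=λy, z=hλ:
  k1=λy_n ⇒ h·k1=z·y_n;  k2=λ(1+7/16z)y_n ⇒ h·k2=z(1+7/16z)y_n
  y_{n+1}/y_n = 1 − 3/8z + 11/8z(1+7/16z) = 1 + z + 77/128z²
  R(z) = 1 + z + 77/128z².

Solve |R(x)|<1 on ℝ⁻.
x=-1.18: |R|=0.6576
R=1: x+77/128x²=0 ⇒ x=−128/77=-1.6623; min R=1−1/(4·77/128)=0.5844>−1
Confirm numerically:
  x=-1.556: |R|=0.90046 <1
  x=-1.306: |R|=0.72005 <1
  x=-0.841: |R|=0.58447 <1
  x=-2.207: |R|=1.72312 >1
  x=-1.905: |R|=1.27809 >1
So |R|<1 on (-1.6623, 0).

left endpoint -1.6623.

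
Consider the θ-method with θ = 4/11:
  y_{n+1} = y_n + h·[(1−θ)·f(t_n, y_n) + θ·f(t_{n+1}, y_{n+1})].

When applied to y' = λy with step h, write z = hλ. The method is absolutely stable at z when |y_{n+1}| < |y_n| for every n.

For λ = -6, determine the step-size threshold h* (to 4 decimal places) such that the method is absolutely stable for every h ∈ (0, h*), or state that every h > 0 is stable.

Set f=λy, z=hλ:
  y_{n+1} = y_n + z·[7/11·y_n + 4/11·y_{n+1}] ⇒ (1 − 4/11z)y_{n+1} = (1 + 7/11z)y_n
  R(z) = (1 + 7/11z)/(1 − 4/11z).

Solve |R(x)|<1 on ℝ⁻.
x=-0.51: |R|=0.5698
R=−1: 1+7/11x = −1+4/11x ⇒ -3/11x=2 ⇒ x=2/(-3/11)=-7.3333
Confirm numerically:
  x=-6.071: |R|=0.89267 <1
  x=-4.454: |R|=0.70024 <1
  x=-3.372: |R|=0.51470 <1
  x=-7.789: |R|=1.03243 >1
  x=-7.543: |R|=1.01528 >1
  x=-7.528: |R|=1.01421 >1
So |R|<1 on (-7.3333, 0).

(-7.3333,0); λ=-6 ⇒ h* = (22/3)/6 = 1.2222.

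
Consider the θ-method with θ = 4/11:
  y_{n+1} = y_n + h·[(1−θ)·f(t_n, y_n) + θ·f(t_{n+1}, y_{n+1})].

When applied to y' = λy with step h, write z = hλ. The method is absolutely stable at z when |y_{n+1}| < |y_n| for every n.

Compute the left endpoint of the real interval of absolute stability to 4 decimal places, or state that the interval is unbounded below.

On y'=λy, z=hλ:
  y_{n+1} = y_n + z·[7/11·y_n + 4/11·y_{n+1}] ⇒ (1 − 4/11z)y_{n+1} = (1 + 7/11z)y_n
  R(z) = (1 + 7/11z)/(1 − 4/11z).

Boundary: |R(x)|=1, x<0.
x=-1.42: |R|=0.0635
R=−1: 1+7/11x = −1+4/11x ⇒ -3/11x=2 ⇒ x=2/(-3/11)=-7.3333
Confirm numerically:
  x=-5.249: |R|=0.80457 <1
  x=-4.566: |R|=0.71631 <1
  x=-3.317: |R|=0.50350 <1
  x=-7.753: |R|=1.02997 >1
  x=-7.612: |R|=1.02017 >1
Interval (-7.3333, 0).

left endpoint -7.3333.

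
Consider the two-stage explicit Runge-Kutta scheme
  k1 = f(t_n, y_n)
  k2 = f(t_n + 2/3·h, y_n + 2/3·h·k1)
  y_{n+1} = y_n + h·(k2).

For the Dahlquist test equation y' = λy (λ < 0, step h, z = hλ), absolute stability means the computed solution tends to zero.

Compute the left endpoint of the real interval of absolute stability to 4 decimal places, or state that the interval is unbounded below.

left endpoint -1.5000.

On y'=λy, z=hλ:
  k1=λy_n ⇒ h·k1=z·y_n;  k2=λ(1+2/3z)y_n ⇒ h·k2=z(1+2/3z)y_n
  y_{n+1}/y_n = 1 + z(1+2/3z) = 1 + z + 2/3z²
  ⇒ R(z) = 1 + z + 2/3z².

Find x<0 with |R(x)|<1.
x=-1.23: |R|=0.7786
R=1: x+2/3x²=0 ⇒ x=−3/2=-1.5000; min R=1−1/(4·2/3)=0.6250>−1
Confirm numerically:
  x=-1.094: |R|=0.70389 <1
  x=-1.076: |R|=0.69585 <1
  x=-0.940: |R|=0.64907 <1
  x=-0.701: |R|=0.62660 <1
  x=-1.864: |R|=1.45233 >1
  x=-1.720: |R|=1.25227 >1
Interval (-1.5000, 0).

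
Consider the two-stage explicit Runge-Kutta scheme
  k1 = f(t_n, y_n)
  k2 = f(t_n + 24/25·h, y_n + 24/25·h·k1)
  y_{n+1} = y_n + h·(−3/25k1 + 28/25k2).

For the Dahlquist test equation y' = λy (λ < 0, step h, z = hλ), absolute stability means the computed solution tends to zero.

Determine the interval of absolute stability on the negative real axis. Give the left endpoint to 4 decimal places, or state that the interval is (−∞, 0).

Test eqn y'=λy, z=hλ:
  k1=λy_n ⇒ h·k1=z·y_n;  k2=λ(1+24/25z)y_n ⇒ h·k2=z(1+24/25z)y_n
  y_{n+1}/y_n = 1 − 3/25z + 28/25z(1+24/25z) = 1 + z + 672/625z²
  ⇒ R(z) = 1 + z + 672/625z².

Find x<0 with |R(x)|<1.
x=-1.39: |R|=1.6874
R=1: x+672/625x²=0 ⇒ x=−625/672=-0.9301; min R=1−1/(4·672/625)=0.7675>−1
Confirm numerically:
  x=-0.815: |R|=0.89917 <1
  x=-0.802: |R|=0.88957 <1
  x=-0.419: |R|=0.76976 <1
  x=-1.448: |R|=1.80638 >1
  x=-1.386: |R|=1.67945 >1
Interval (-0.9301, 0).

(-0.9301, 0).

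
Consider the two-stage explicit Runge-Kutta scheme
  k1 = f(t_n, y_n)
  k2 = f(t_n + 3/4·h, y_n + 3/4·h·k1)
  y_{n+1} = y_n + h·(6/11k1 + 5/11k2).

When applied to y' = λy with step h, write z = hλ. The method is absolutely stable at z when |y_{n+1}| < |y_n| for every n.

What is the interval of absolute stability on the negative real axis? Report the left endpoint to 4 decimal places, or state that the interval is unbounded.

(-2.9333, 0).

Set f=λy, z=hλ:
  k1=λy_n ⇒ h·k1=z·y_n;  k2=λ(1+3/4z)y_n ⇒ h·k2=z(1+3/4z)y_n
  y_{n+1}/y_n = 1 + 6/11z + 5/11z(1+3/4z) = 1 + z + 15/44z²
  Hence R(z) = 1 + z + 15/44z².

Solve |R(x)|<1 on ℝ⁻.
x=-0.99: |R|=0.3441
R=1: x+15/44x²=0 ⇒ x=−44/15=-2.9333; min R=1−1/(4·15/44)=0.2667>−1
Confirm numerically:
  x=-2.529: |R|=0.65140 <1
  x=-2.299: |R|=0.50284 <1
  x=-1.399: |R|=0.26823 <1
  x=-1.309: |R|=0.27514 <1
  x=-3.077: |R|=1.15070 >1
  x=-3.032: |R|=1.10199 >1
Interval (-2.9333, 0).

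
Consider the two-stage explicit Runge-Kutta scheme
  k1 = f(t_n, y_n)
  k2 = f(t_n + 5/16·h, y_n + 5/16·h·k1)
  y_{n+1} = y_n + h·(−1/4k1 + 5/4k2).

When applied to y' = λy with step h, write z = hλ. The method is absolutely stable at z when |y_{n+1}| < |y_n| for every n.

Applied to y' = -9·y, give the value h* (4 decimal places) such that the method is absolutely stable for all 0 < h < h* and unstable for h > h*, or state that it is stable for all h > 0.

Set f=λy, z=hλ:
  k1=λy_n ⇒ h·k1=z·y_n;  k2=λ(1+5/16z)y_n ⇒ h·k2=z(1+5/16z)y_n
  y_{n+1}/y_n = 1 − 1/4z + 5/4z(1+5/16z) = 1 + z + 25/64z²
  Hence R(z) = 1 + z + 25/64z².

Boundary: |R(x)|=1, x<0.
x=-1.62: |R|=0.4052
R=1: x+25/64x²=0 ⇒ x=−64/25=-2.5600; min R=1−1/(4·25/64)=0.3600>−1
Confirm numerically:
  x=-2.518: |R|=0.95869 <1
  x=-2.251: |R|=0.72830 <1
  x=-1.794: |R|=0.46320 <1
  x=-1.035: |R|=0.38345 <1
  x=-2.948: |R|=1.44681 >1
  x=-2.944: |R|=1.44160 >1
  x=-2.783: |R|=1.24243 >1
So |R|<1 on (-2.5600, 0).

(-2.5600,0); λ=-9 ⇒ h* = (64/25)/9 = 0.2844.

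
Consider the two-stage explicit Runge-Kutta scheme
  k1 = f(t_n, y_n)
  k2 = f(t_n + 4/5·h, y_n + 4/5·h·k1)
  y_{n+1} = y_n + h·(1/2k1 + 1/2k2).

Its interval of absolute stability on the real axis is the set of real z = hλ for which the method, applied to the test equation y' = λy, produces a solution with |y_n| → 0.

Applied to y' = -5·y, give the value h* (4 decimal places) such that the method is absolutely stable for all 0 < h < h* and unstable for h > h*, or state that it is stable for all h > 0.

(-2.5000,0); λ=-5 ⇒ h* = (5/2)/5 = 0.5000.

With y'=λy (z=hλ):
  k1=λy_n ⇒ h·k1=z·y_n;  k2=λ(1+4/5z)y_n ⇒ h·k2=z(1+4/5z)y_n
  y_{n+1}/y_n = 1 + 1/2z + 1/2z(1+4/5z) = 1 + z + 2/5z²
  ⇒ R(z) = 1 + z + 2/5z².

Need |R(x)|<1, x<0.
x=-0.66: |R|=0.5142
R=1: x+2/5x²=0 ⇒ x=−5/2=-2.5000; min R=1−1/(4·2/5)=0.3750>−1
Confirm numerically:
  x=-2.438: |R|=0.93954 <1
  x=-1.927: |R|=0.55833 <1
  x=-1.867: |R|=0.52728 <1
  x=-1.475: |R|=0.39525 <1
  x=-2.924: |R|=1.49591 >1
  x=-2.901: |R|=1.46532 >1
  x=-2.758: |R|=1.28463 >1
Interval (-2.5000, 0).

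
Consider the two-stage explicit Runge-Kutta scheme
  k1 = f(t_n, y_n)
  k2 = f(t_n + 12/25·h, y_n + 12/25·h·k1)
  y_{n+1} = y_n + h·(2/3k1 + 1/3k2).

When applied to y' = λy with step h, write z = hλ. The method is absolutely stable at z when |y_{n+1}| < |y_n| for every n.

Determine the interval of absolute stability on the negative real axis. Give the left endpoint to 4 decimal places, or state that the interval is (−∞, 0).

(-6.2500, 0).

Set f=λy, z=hλ:
  k1=λy_n ⇒ h·k1=z·y_n;  k2=λ(1+12/25z)y_n ⇒ h·k2=z(1+12/25z)y_n
  y_{n+1}/y_n = 1 + 2/3z + 1/3z(1+12/25z) = 1 + z + 4/25z²
  R(z) = 1 + z + 4/25z².

Solve |R(x)|<1 on ℝ⁻.
x=-0.87: |R|=0.2511
R=1: x+4/25x²=0 ⇒ x=−25/4=-6.2500; min R=1−1/(4·4/25)=-0.5625>−1
Confirm numerically:
  x=-5.448: |R|=0.30091 <1
  x=-4.621: |R|=0.20442 <1
  x=-4.493: |R|=0.26307 <1
  x=-6.752: |R|=1.54232 >1
  x=-6.739: |R|=1.52726 >1
Stable set (-6.2500, 0).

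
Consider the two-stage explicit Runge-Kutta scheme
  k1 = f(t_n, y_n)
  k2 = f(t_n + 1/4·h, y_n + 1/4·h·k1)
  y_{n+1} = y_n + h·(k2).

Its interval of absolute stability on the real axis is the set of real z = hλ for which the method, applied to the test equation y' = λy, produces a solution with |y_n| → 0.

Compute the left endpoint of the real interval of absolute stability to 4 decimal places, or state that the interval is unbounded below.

Set f=λy, z=hλ:
  k1=λy_n ⇒ h·k1=z·y_n;  k2=λ(1+1/4z)y_n ⇒ h·k2=z(1+1/4z)y_n
  y_{n+1}/y_n = 1 + z(1+1/4z) = 1 + z + 1/4z²
  ⇒ R(z) = 1 + z + 1/4z².

Boundary: |R(x)|=1, x<0.
x=-0.8: |R|=0.3600
R=1: x+1/4x²=0 ⇒ x=−4=-4.0000; min R=1−1/(4·1/4)=0.0000>−1
Confirm numerically:
  x=-3.644: |R|=0.67568 <1
  x=-2.989: |R|=0.24453 <1
  x=-1.616: |R|=0.03686 <1
  x=-4.388: |R|=1.42564 >1
  x=-4.088: |R|=1.08994 >1
So |R|<1 on (-4.0000, 0).

z* = -4.0000.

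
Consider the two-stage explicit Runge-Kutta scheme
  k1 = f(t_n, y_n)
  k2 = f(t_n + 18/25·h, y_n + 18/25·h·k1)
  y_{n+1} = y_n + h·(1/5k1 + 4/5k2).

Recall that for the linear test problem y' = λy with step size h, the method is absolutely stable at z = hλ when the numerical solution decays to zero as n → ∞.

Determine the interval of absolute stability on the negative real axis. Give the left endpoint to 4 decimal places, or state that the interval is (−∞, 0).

z∈(-1.7361,0).

Test eqn y'=λy, z=hλ:
  k1=λy_n ⇒ h·k1=z·y_n;  k2=λ(1+18/25z)y_n ⇒ h·k2=z(1+18/25z)y_n
  y_{n+1}/y_n = 1 + 1/5z + 4/5z(1+18/25z) = 1 + z + 72/125z²
  R(z) = 1 + z + 72/125z².

Solve |R(x)|<1 on ℝ⁻.
x=-1.21: |R|=0.6333
R=1: x+72/125x²=0 ⇒ x=−125/72=-1.7361; min R=1−1/(4·72/125)=0.5660>−1
Confirm numerically:
  x=-1.710: |R|=0.97428 <1
  x=-1.611: |R|=0.88390 <1
  x=-1.083: |R|=0.59258 <1
  x=-2.301: |R|=1.74869 >1
  x=-2.036: |R|=1.35169 >1
So |R|<1 on (-1.7361, 0).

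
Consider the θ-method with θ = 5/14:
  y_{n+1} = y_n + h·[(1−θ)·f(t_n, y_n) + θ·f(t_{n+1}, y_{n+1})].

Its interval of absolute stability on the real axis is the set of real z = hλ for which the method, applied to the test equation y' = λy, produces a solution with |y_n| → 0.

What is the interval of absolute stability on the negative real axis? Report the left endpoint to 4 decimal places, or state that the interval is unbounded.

Test eqn y'=λy, z=hλ:
  y_{n+1} = y_n + z·[9/14·y_n + 5/14·y_{n+1}] ⇒ (1 − 5/14z)y_{n+1} = (1 + 9/14z)y_n
  ⇒ R(z) = (1 + 9/14z)/(1 − 5/14z).

Find x<0 with |R(x)|<1.
x=-0.42: |R|=0.6348
R=−1: 1+9/14x = −1+5/14x ⇒ -2/7x=2 ⇒ x=2/(-2/7)=-7.0000
Confirm numerically:
  x=-6.807: |R|=0.98393 <1
  x=-6.301: |R|=0.93856 <1
  x=-3.474: |R|=0.55040 <1
  x=-7.528: |R|=1.04090 >1
  x=-7.287: |R|=1.02276 >1
  x=-7.225: |R|=1.01796 >1
Interval (-7.0000, 0).

z∈(-7.0000,0).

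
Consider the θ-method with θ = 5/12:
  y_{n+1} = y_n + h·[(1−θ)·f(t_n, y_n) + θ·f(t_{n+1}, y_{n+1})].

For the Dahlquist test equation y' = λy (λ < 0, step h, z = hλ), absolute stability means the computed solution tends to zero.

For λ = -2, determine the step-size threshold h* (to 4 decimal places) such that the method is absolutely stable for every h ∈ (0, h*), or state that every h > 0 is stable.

(-12.0000,0); λ=-2 ⇒ h* = (12)/2 = 6.0000.

With y'=λy (z=hλ):
  y_{n+1} = y_n + z·[7/12·y_n + 5/12·y_{n+1}] ⇒ (1 − 5/12z)y_{n+1} = (1 + 7/12z)y_n
  R(z) = (1 + 7/12z)/(1 − 5/12z).

Solve |R(x)|<1 on ℝ⁻.
x=-1.27: |R|=0.1695
R=−1: 1+7/12x = −1+5/12x ⇒ -1/6x=2 ⇒ x=2/(-1/6)=-12.0000
Confirm numerically:
  x=-10.391: |R|=0.94968 <1
  x=-10.159: |R|=0.94136 <1
  x=-7.912: |R|=0.84143 <1
  x=-7.316: |R|=0.80716 <1
  x=-12.386: |R|=1.01044 >1
  x=-12.324: |R|=1.00880 >1
Interval (-12.0000, 0).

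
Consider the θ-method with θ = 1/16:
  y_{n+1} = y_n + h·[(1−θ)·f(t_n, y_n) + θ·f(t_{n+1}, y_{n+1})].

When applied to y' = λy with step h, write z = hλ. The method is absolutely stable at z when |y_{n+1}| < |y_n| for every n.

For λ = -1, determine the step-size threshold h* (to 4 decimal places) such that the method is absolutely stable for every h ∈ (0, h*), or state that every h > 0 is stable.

On y'=λy, z=hλ:
  y_{n+1} = y_n + z·[15/16·y_n + 1/16·y_{n+1}] ⇒ (1 − 1/16z)y_{n+1} = (1 + 15/16z)y_n
  R(z) = (1 + 15/16z)/(1 − 1/16z).

Boundary: |R(x)|=1, x<0.
x=-1.59: |R|=0.4463
R=−1: 1+15/16x = −1+1/16x ⇒ -7/8x=2 ⇒ x=2/(-7/8)=-2.2857
Confirm numerically:
  x=-2.076: |R|=0.83757 <1
  x=-1.753: |R|=0.57990 <1
  x=-1.716: |R|=0.54979 <1
  x=-1.060: |R|=0.00586 <1
  x=-2.525: |R|=1.18084 >1
  x=-2.414: |R|=1.09753 >1
Stable set (-2.2857, 0).

(-2.2857,0); λ=-1 ⇒ h* = (16/7)/1 = 2.2857.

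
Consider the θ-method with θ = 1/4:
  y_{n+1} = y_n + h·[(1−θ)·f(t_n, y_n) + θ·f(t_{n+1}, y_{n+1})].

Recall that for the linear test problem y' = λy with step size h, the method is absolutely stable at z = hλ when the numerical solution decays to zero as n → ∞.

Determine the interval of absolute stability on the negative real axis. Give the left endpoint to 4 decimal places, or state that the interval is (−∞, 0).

Test eqn y'=λy, z=hλ:
  y_{n+1} = y_n + z·[3/4·y_n + 1/4·y_{n+1}] ⇒ (1 − 1/4z)y_{n+1} = (1 + 3/4z)y_n
  so R(z) = (1 + 3/4z)/(1 − 1/4z).

Find x<0 with |R(x)|<1.
x=-0.66: |R|=0.4335
R=−1: 1+3/4x = −1+1/4x ⇒ -1/2x=2 ⇒ x=2/(-1/2)=-4.0000
Confirm numerically:
  x=-3.946: |R|=0.98641 <1
  x=-3.772: |R|=0.94133 <1
  x=-3.565: |R|=0.88500 <1
  x=-2.733: |R|=0.62364 <1
  x=-4.243: |R|=1.05896 >1
  x=-4.110: |R|=1.02713 >1
Stable set (-4.0000, 0).

(-4.0000, 0).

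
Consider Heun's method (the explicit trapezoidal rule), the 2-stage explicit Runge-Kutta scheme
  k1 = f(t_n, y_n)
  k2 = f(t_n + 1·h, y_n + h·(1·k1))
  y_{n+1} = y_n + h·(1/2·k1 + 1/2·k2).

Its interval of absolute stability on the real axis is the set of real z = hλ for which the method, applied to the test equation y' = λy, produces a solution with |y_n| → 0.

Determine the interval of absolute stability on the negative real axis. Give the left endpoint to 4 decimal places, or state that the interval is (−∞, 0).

z∈(-2.0000,0).

With y'=λy (z=hλ):
  order 2, 2-stage ⇒ R(z)=1+z+z^2/2
  (e.g. R(-1.32)=0.55120, |R|=0.55120)

Need |R(x)|<1, x<0.
x=-1.32: |R|=0.5512
|R(-1.63)|=0.6985 |R(-1.58)|=0.6682 |R(-1.02)|=0.5002
Bisect:
  x_lo=-2.3842 |R|=1.4580  x_hi=-0.2732 |R|=0.7641
  mid=-1.32869 |R|=0.55402 →hi
  mid=-1.85645 |R|=0.86675 →hi
  mid=-2.12033 |R|=1.12757 →lo
  mid=-1.98839 |R|=0.98846 →hi
  mid=-2.05436 |R|=1.05584 →lo
  mid=-2.02137 |R|=1.02160 →lo
  mid=-2.00488 |R|=1.00489 →lo
  mid=-1.99664 |R|=0.99664 →hi
  mid=-2.00076 |R|=1.00076 →lo
  ...
  [-2.00011,-1.99999] ⇒ x*=-2.0000
So |R|<1 on (-2.0000, 0).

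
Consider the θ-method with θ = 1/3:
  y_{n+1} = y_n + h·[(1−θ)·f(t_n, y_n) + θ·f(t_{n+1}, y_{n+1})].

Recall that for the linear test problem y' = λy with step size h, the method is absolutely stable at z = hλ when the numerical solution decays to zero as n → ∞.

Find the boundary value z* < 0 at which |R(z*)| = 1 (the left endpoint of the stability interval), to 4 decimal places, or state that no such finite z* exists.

z* = -6.0000.

With y'=λy (z=hλ):
  y_{n+1} = y_n + z·[2/3·y_n + 1/3·y_{n+1}] ⇒ (1 − 1/3z)y_{n+1} = (1 + 2/3z)y_n
  Hence R(z) = (1 + 2/3z)/(1 − 1/3z).

Boundary: |R(x)|=1, x<0.
x=-0.59: |R|=0.5070
R=−1: 1+2/3x = −1+1/3x ⇒ -1/3x=2 ⇒ x=2/(-1/3)=-6.0000
Confirm numerically:
  x=-5.253: |R|=0.90949 <1
  x=-4.030: |R|=0.71977 <1
  x=-2.893: |R|=0.47276 <1
  x=-6.176: |R|=1.01918 >1
  x=-6.165: |R|=1.01800 >1
Interval (-6.0000, 0).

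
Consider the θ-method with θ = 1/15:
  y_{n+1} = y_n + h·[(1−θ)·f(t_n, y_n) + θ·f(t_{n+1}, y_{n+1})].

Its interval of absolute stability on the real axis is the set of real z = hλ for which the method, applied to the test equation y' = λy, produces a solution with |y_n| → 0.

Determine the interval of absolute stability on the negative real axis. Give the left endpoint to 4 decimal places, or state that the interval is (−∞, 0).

With y'=λy (z=hλ):
  y_{n+1} = y_n + z·[14/15·y_n + 1/15·y_{n+1}] ⇒ (1 − 1/15z)y_{n+1} = (1 + 14/15z)y_n
  so R(z) = (1 + 14/15z)/(1 − 1/15z).

Boundary: |R(x)|=1, x<0.
x=-0.61: |R|=0.4138
R=−1: 1+14/15x = −1+1/15x ⇒ -13/15x=2 ⇒ x=2/(-13/15)=-2.3077
Confirm numerically:
  x=-1.528: |R|=0.38674 <1
  x=-1.072: |R|=0.00050 <1
  x=-1.060: |R|=0.00996 <1
  x=-2.863: |R|=1.40413 >1
  x=-2.603: |R|=1.21809 >1
  x=-2.514: |R|=1.15313 >1
So |R|<1 on (-2.3077, 0).

z∈(-2.3077,0).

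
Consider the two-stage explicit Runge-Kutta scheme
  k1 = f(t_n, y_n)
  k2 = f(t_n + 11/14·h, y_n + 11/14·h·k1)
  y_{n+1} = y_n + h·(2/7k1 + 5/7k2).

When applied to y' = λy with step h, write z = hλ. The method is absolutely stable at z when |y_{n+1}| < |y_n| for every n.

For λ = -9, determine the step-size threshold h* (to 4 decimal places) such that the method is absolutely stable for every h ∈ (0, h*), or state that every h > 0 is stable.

(-1.7818,0); λ=-9 ⇒ h* = (98/55)/9 = 0.1980.

Test eqn y'=λy, z=hλ:
  k1=λy_n ⇒ h·k1=z·y_n;  k2=λ(1+11/14z)y_n ⇒ h·k2=z(1+11/14z)y_n
  y_{n+1}/y_n = 1 + 2/7z + 5/7z(1+11/14z) = 1 + z + 55/98z²
  ⇒ R(z) = 1 + z + 55/98z².

Need |R(x)|<1, x<0.
x=-1.01: |R|=0.5625
R=1: x+55/98x²=0 ⇒ x=−98/55=-1.7818; min R=1−1/(4·55/98)=0.5545>−1
Confirm numerically:
  x=-1.668: |R|=0.89345 <1
  x=-0.940: |R|=0.55590 <1
  x=-0.917: |R|=0.55493 <1
  x=-0.900: |R|=0.55459 <1
  x=-2.331: |R|=1.71845 >1
  x=-2.318: |R|=1.69753 >1
Stable set (-1.7818, 0).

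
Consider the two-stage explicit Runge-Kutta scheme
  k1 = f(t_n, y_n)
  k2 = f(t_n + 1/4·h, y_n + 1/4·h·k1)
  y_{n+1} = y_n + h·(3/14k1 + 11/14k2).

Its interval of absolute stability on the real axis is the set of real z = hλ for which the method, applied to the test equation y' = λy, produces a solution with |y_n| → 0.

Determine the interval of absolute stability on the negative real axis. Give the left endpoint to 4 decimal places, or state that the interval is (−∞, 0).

(-5.0909, 0).

On y'=λy, z=hλ:
  k1=λy_n ⇒ h·k1=z·y_n;  k2=λ(1+1/4z)y_n ⇒ h·k2=z(1+1/4z)y_n
  y_{n+1}/y_n = 1 + 3/14z + 11/14z(1+1/4z) = 1 + z + 11/56z²
  R(z) = 1 + z + 11/56z².

Solve |R(x)|<1 on ℝ⁻.
x=-0.58: |R|=0.4861
R=1: x+11/56x²=0 ⇒ x=−56/11=-5.0909; min R=1−1/(4·11/56)=-0.2727>−1
Confirm numerically:
  x=-4.805: |R|=0.73015 <1
  x=-3.563: |R|=0.06935 <1
  x=-3.484: |R|=0.09970 <1
  x=-2.850: |R|=0.25451 <1
  x=-5.449: |R|=1.38328 >1
  x=-5.112: |R|=1.02118 >1
Interval (-5.0909, 0).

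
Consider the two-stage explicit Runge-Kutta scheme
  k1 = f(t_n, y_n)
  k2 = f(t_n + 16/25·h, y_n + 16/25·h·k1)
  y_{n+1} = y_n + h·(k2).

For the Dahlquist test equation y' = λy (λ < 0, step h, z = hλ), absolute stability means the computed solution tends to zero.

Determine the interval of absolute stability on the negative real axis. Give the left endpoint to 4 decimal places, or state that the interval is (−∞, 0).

z∈(-1.5625,0).

On y'=λy, z=hλ:
  k1=λy_n ⇒ h·k1=z·y_n;  k2=λ(1+16/25z)y_n ⇒ h·k2=z(1+16/25z)y_n
  y_{n+1}/y_n = 1 + z(1+16/25z) = 1 + z + 16/25z²
  R(z) = 1 + z + 16/25z².

Find x<0 with |R(x)|<1.
x=-0.43: |R|=0.6883
R=1: x+16/25x²=0 ⇒ x=−25/16=-1.5625; min R=1−1/(4·16/25)=0.6094>−1
Confirm numerically:
  x=-1.260: |R|=0.75606 <1
  x=-1.115: |R|=0.68066 <1
  x=-0.930: |R|=0.62354 <1
  x=-0.682: |R|=0.61568 <1
  x=-2.009: |R|=1.57409 >1
  x=-1.922: |R|=1.44221 >1
Interval (-1.5625, 0).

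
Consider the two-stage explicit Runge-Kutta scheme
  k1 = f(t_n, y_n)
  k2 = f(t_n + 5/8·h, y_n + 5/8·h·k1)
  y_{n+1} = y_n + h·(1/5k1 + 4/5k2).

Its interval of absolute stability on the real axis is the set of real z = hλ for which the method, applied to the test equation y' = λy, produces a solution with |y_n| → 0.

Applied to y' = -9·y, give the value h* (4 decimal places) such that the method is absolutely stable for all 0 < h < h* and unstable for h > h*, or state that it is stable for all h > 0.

Test eqn y'=λy, z=hλ:
  k1=λy_n ⇒ h·k1=z·y_n;  k2=λ(1+5/8z)y_n ⇒ h·k2=z(1+5/8z)y_n
  y_{n+1}/y_n = 1 + 1/5z + 4/5z(1+5/8z) = 1 + z + 1/2z²
  ⇒ R(z) = 1 + z + 1/2z².

Boundary: |R(x)|=1, x<0.
x=-0.66: |R|=0.5578
R=1: x+1/2x²=0 ⇒ x=−2=-2.0000; min R=1−1/(4·1/2)=0.5000>−1
Confirm numerically:
  x=-1.759: |R|=0.78804 <1
  x=-1.219: |R|=0.52398 <1
  x=-1.121: |R|=0.50732 <1
  x=-0.802: |R|=0.51960 <1
  x=-2.499: |R|=1.62350 >1
  x=-2.434: |R|=1.52818 >1
Interval (-2.0000, 0).

(-2.0000,0); λ=-9 ⇒ h* = (2)/9 = 0.2222.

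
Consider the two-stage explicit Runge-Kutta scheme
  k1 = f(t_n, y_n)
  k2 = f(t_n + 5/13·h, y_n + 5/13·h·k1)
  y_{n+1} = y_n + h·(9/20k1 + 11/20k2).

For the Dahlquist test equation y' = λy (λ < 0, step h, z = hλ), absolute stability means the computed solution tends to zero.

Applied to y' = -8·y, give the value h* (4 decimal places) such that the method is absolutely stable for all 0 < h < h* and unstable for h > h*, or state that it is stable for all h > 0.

Test eqn y'=λy, z=hλ:
  k1=λy_n ⇒ h·k1=z·y_n;  k2=λ(1+5/13z)y_n ⇒ h·k2=z(1+5/13z)y_n
  y_{n+1}/y_n = 1 + 9/20z + 11/20z(1+5/13z) = 1 + z + 11/52z²
  so R(z) = 1 + z + 11/52z².

Need |R(x)|<1, x<0.
x=-1.55: |R|=0.0418
R=1: x+11/52x²=0 ⇒ x=−52/11=-4.7273; min R=1−1/(4·11/52)=-0.1818>−1
Confirm numerically:
  x=-4.214: |R|=0.54246 <1
  x=-3.408: |R|=0.04891 <1
  x=-3.024: |R|=0.08957 <1
  x=-2.834: |R|=0.13502 <1
  x=-5.248: |R|=1.57809 >1
  x=-5.140: |R|=1.44876 >1
So |R|<1 on (-4.7273, 0).

(-4.7273,0); λ=-8 ⇒ h* = (52/11)/8 = 0.5909.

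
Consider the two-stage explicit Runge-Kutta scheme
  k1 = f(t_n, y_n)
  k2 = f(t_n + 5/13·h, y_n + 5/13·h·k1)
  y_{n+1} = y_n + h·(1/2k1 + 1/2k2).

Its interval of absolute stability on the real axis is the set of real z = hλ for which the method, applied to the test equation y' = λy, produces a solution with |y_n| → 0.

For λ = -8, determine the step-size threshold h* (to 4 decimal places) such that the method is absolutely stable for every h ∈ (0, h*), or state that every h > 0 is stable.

(-5.2000,0); λ=-8 ⇒ h* = (26/5)/8 = 0.6500.

On y'=λy, z=hλ:
  k1=λy_n ⇒ h·k1=z·y_n;  k2=λ(1+5/13z)y_n ⇒ h·k2=z(1+5/13z)y_n
  y_{n+1}/y_n = 1 + 1/2z + 1/2z(1+5/13z) = 1 + z + 5/26z²
  Hence R(z) = 1 + z + 5/26z².

Need |R(x)|<1, x<0.
x=-0.66: |R|=0.4238
R=1: x+5/26x²=0 ⇒ x=−26/5=-5.2000; min R=1−1/(4·5/26)=-0.3000>−1
Confirm numerically:
  x=-4.866: |R|=0.68745 <1
  x=-3.092: |R|=0.25345 <1
  x=-2.242: |R|=0.27535 <1
  x=-2.191: |R|=0.26783 <1
  x=-5.600: |R|=1.43077 >1
  x=-5.571: |R|=1.39747 >1
Interval (-5.2000, 0).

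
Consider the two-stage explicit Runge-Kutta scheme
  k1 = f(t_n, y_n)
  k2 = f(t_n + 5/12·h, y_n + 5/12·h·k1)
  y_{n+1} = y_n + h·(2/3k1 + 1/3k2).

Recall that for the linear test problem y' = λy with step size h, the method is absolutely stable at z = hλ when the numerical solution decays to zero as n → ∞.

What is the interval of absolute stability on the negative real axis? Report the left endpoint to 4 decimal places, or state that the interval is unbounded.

Set f=λy, z=hλ:
  k1=λy_n ⇒ h·k1=z·y_n;  k2=λ(1+5/12z)y_n ⇒ h·k2=z(1+5/12z)y_n
  y_{n+1}/y_n = 1 + 2/3z + 1/3z(1+5/12z) = 1 + z + 5/36z²
  so R(z) = 1 + z + 5/36z².

Solve |R(x)|<1 on ℝ⁻.
x=-0.75: |R|=0.3281
R=1: x+5/36x²=0 ⇒ x=−36/5=-7.2000; min R=1−1/(4·5/36)=-0.8000>−1
Confirm numerically:
  x=-6.556: |R|=0.41360 <1
  x=-5.098: |R|=0.48833 <1
  x=-3.676: |R|=0.79920 <1
  x=-3.357: |R|=0.79180 <1
  x=-7.569: |R|=1.38791 >1
  x=-7.563: |R|=1.38130 >1
  x=-7.560: |R|=1.37800 >1
Stable set (-7.2000, 0).

(-7.2000, 0).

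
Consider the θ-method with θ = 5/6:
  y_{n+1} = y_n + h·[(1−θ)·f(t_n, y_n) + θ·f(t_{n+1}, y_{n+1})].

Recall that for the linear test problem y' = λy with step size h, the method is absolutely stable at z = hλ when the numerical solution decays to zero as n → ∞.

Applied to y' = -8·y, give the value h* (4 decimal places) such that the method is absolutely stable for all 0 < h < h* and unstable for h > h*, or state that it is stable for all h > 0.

Test eqn y'=λy, z=hλ:
  y_{n+1} = y_n + z·[1/6·y_n + 5/6·y_{n+1}] ⇒ (1 − 5/6z)y_{n+1} = (1 + 1/6z)y_n
  so R(z) = (1 + 1/6z)/(1 − 5/6z).

Solve |R(x)|<1 on ℝ⁻.
x=-1.45: |R|=0.3434
x=-2: |R|=0.2500
x=-10: |R|=0.0714
x=-100: |R|=0.1858
θ=5/6≥1/2 ⇒ |1+1/6x|<|1−5/6x| ∀x<0 ⇒ unbounded interval.

interval (−∞, 0). Any h>0 works for λ=-8.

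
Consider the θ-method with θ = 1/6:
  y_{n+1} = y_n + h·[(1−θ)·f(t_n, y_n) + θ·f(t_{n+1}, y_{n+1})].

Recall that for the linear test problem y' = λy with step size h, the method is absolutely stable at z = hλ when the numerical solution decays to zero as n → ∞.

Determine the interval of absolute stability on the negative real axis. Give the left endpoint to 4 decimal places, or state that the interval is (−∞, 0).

Test eqn y'=λy, z=hλ:
  y_{n+1} = y_n + z·[5/6·y_n + 1/6·y_{n+1}] ⇒ (1 − 1/6z)y_{n+1} = (1 + 5/6z)y_n
  R(z) = (1 + 5/6z)/(1 − 1/6z).

Need |R(x)|<1, x<0.
x=-1.14: |R|=0.0420
R=−1: 1+5/6x = −1+1/6x ⇒ -2/3x=2 ⇒ x=2/(-2/3)=-3.0000
Confirm numerically:
  x=-2.615: |R|=0.82124 <1
  x=-1.963: |R|=0.47909 <1
  x=-1.925: |R|=0.45741 <1
  x=-1.451: |R|=0.16843 <1
  x=-3.480: |R|=1.20253 >1
  x=-3.351: |R|=1.15014 >1
Stable set (-3.0000, 0).

(-3.0000, 0).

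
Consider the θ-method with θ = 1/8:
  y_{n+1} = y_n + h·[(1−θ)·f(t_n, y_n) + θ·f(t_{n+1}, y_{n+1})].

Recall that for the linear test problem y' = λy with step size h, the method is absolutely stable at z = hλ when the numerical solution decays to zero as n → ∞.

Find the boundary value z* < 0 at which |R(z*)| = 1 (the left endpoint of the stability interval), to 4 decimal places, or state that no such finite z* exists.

With y'=λy (z=hλ):
  y_{n+1} = y_n + z·[7/8·y_n + 1/8·y_{n+1}] ⇒ (1 − 1/8z)y_{n+1} = (1 + 7/8z)y_n
  so R(z) = (1 + 7/8z)/(1 − 1/8z).

Need |R(x)|<1, x<0.
x=-0.73: |R|=0.3310
R=−1: 1+7/8x = −1+1/8x ⇒ -3/4x=2 ⇒ x=2/(-3/4)=-2.6667
Confirm numerically:
  x=-2.422: |R|=0.85914 <1
  x=-2.085: |R|=0.65394 <1
  x=-1.493: |R|=0.25819 <1
  x=-3.256: |R|=1.31414 >1
  x=-3.200: |R|=1.28571 >1
  x=-2.965: |R|=1.16325 >1
Interval (-2.6667, 0).

z* = -2.6667.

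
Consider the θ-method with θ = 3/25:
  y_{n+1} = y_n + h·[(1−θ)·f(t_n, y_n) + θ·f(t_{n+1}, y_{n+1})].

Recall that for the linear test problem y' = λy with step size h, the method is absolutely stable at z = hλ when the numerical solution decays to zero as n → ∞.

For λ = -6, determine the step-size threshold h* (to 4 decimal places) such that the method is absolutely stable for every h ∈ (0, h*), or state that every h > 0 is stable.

(-2.6316,0); λ=-6 ⇒ h* = (50/19)/6 = 0.4386.

With y'=λy (z=hλ):
  y_{n+1} = y_n + z·[22/25·y_n + 3/25·y_{n+1}] ⇒ (1 − 3/25z)y_{n+1} = (1 + 22/25z)y_n
  Hence R(z) = (1 + 22/25z)/(1 − 3/25z).

Find x<0 with |R(x)|<1.
x=-1.37: |R|=0.1766
R=−1: 1+22/25x = −1+3/25x ⇒ -19/25x=2 ⇒ x=2/(-19/25)=-2.6316
Confirm numerically:
  x=-2.401: |R|=0.86396 <1
  x=-2.149: |R|=0.70843 <1
  x=-1.843: |R|=0.50922 <1
  x=-3.198: |R|=1.31109 >1
  x=-3.135: |R|=1.27801 >1
  x=-2.750: |R|=1.06767 >1
Stable set (-2.6316, 0).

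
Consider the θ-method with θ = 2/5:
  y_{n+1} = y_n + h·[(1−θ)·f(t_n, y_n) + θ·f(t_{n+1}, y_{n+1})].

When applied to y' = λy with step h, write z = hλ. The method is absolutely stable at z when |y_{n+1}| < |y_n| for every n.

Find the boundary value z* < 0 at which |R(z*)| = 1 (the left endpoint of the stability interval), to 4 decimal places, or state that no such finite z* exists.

Set f=λy, z=hλ:
  y_{n+1} = y_n + z·[3/5·y_n + 2/5·y_{n+1}] ⇒ (1 − 2/5z)y_{n+1} = (1 + 3/5z)y_n
  Hence R(z) = (1 + 3/5z)/(1 − 2/5z).

Find x<0 with |R(x)|<1.
x=-0.46: |R|=0.6115
R=−1: 1+3/5x = −1+2/5x ⇒ -1/5x=2 ⇒ x=2/(-1/5)=-10.0000
Confirm numerically:
  x=-8.229: |R|=0.91747 <1
  x=-5.799: |R|=0.74690 <1
  x=-5.409: |R|=0.70976 <1
  x=-10.366: |R|=1.01422 >1
  x=-10.326: |R|=1.01271 >1
  x=-10.077: |R|=1.00306 >1
Stable set (-10.0000, 0).

left endpoint -10.0000.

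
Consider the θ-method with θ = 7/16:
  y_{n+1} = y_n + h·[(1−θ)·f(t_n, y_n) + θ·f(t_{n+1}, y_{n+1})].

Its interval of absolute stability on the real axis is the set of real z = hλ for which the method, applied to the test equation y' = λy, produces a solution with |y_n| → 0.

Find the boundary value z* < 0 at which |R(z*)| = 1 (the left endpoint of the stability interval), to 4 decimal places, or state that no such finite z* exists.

z* = -16.0000.

Set f=λy, z=hλ:
  y_{n+1} = y_n + z·[9/16·y_n + 7/16·y_{n+1}] ⇒ (1 − 7/16z)y_{n+1} = (1 + 9/16z)y_n
  ⇒ R(z) = (1 + 9/16z)/(1 − 7/16z).

Find x<0 with |R(x)|<1.
x=-0.63: |R|=0.5061
R=−1: 1+9/16x = −1+7/16x ⇒ -1/8x=2 ⇒ x=2/(-1/8)=-16.0000
Confirm numerically:
  x=-14.885: |R|=0.98145 <1
  x=-10.613: |R|=0.88067 <1
  x=-8.523: |R|=0.80236 <1
  x=-16.553: |R|=1.00839 >1
  x=-16.535: |R|=1.00812 >1
  x=-16.513: |R|=1.00780 >1
Stable set (-16.0000, 0).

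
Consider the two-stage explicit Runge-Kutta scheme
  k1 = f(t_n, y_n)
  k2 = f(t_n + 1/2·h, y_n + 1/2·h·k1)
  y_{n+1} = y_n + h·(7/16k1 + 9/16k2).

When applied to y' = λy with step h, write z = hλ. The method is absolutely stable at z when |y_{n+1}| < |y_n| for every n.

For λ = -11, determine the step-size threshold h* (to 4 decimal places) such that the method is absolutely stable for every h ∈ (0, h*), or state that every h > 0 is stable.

Set f=λy, z=hλ:
  k1=λy_n ⇒ h·k1=z·y_n;  k2=λ(1+1/2z)y_n ⇒ h·k2=z(1+1/2z)y_n
  y_{n+1}/y_n = 1 + 7/16z + 9/16z(1+1/2z) = 1 + z + 9/32z²
  Hence R(z) = 1 + z + 9/32z².

Solve |R(x)|<1 on ℝ⁻.
x=-0.35: |R|=0.6845
R=1: x+9/32x²=0 ⇒ x=−32/9=-3.5556; min R=1−1/(4·9/32)=0.1111>−1
Confirm numerically:
  x=-2.754: |R|=0.37915 <1
  x=-2.080: |R|=0.13680 <1
  x=-1.862: |R|=0.11311 <1
  x=-3.979: |R|=1.47387 >1
  x=-3.894: |R|=1.37066 >1
Stable set (-3.5556, 0).

(-3.5556,0); λ=-11 ⇒ h* = (32/9)/11 = 0.3232.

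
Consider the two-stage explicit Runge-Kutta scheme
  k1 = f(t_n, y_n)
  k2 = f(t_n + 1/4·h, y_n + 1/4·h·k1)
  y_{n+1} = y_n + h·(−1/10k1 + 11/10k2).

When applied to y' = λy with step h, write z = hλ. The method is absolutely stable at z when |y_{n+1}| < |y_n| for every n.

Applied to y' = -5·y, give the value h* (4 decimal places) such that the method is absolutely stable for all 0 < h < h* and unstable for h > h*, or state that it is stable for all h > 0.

(-3.6364,0); λ=-5 ⇒ h* = (40/11)/5 = 0.7273.

Test eqn y'=λy, z=hλ:
  k1=λy_n ⇒ h·k1=z·y_n;  k2=λ(1+1/4z)y_n ⇒ h·k2=z(1+1/4z)y_n
  y_{n+1}/y_n = 1 − 1/10z + 11/10z(1+1/4z) = 1 + z + 11/40z²
  ⇒ R(z) = 1 + z + 11/40z².

Find x<0 with |R(x)|<1.
x=-1.05: |R|=0.2532
R=1: x+11/40x²=0 ⇒ x=−40/11=-3.6364; min R=1−1/(4·11/40)=0.0909>−1
Confirm numerically:
  x=-3.583: |R|=0.94742 <1
  x=-2.855: |R|=0.38653 <1
  x=-2.635: |R|=0.27439 <1
  x=-3.751: |R|=1.11825 >1
  x=-3.695: |R|=1.05958 >1
Stable set (-3.6364, 0).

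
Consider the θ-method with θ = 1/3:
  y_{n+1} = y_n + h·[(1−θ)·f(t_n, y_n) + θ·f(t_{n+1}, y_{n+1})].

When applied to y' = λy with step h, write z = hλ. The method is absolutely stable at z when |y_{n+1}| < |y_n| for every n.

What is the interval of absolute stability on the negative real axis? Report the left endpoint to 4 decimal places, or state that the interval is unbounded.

Test eqn y'=λy, z=hλ:
  y_{n+1} = y_n + z·[2/3·y_n + 1/3·y_{n+1}] ⇒ (1 − 1/3z)y_{n+1} = (1 + 2/3z)y_n
  so R(z) = (1 + 2/3z)/(1 − 1/3z).

Need |R(x)|<1, x<0.
x=-1.28: |R|=0.1028
R=−1: 1+2/3x = −1+1/3x ⇒ -1/3x=2 ⇒ x=2/(-1/3)=-6.0000
Confirm numerically:
  x=-4.977: |R|=0.87176 <1
  x=-4.852: |R|=0.85380 <1
  x=-4.562: |R|=0.80984 <1
  x=-6.445: |R|=1.04711 >1
  x=-6.228: |R|=1.02471 >1
Interval (-6.0000, 0).

z∈(-6.0000,0).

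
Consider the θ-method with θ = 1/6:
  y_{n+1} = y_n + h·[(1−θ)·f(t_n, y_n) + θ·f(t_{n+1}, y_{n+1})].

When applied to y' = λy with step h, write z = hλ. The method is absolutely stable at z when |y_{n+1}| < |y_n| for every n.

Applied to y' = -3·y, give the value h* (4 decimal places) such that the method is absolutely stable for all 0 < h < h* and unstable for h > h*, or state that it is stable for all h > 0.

(-3.0000,0); λ=-3 ⇒ h* = (3)/3 = 1.0000.

Set f=λy, z=hλ:
  y_{n+1} = y_n + z·[5/6·y_n + 1/6·y_{n+1}] ⇒ (1 − 1/6z)y_{n+1} = (1 + 5/6z)y_n
  R(z) = (1 + 5/6z)/(1 − 1/6z).

Boundary: |R(x)|=1, x<0.
x=-0.78: |R|=0.3097
R=−1: 1+5/6x = −1+1/6x ⇒ -2/3x=2 ⇒ x=2/(-2/3)=-3.0000
Confirm numerically:
  x=-1.696: |R|=0.32225 <1
  x=-1.675: |R|=0.30945 <1
  x=-1.387: |R|=0.12657 <1
  x=-1.339: |R|=0.09470 <1
  x=-3.286: |R|=1.12320 >1
  x=-3.254: |R|=1.10979 >1
Interval (-3.0000, 0).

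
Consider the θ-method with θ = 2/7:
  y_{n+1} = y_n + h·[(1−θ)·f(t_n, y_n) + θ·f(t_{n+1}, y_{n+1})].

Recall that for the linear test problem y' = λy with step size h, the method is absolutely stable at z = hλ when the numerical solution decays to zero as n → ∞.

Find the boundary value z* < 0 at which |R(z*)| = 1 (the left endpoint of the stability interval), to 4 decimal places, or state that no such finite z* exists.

z* = -4.6667.

On y'=λy, z=hλ:
  y_{n+1} = y_n + z·[5/7·y_n + 2/7·y_{n+1}] ⇒ (1 − 2/7z)y_{n+1} = (1 + 5/7z)y_n
  ⇒ R(z) = (1 + 5/7z)/(1 − 2/7z).

Need |R(x)|<1, x<0.
x=-0.67: |R|=0.4376
R=−1: 1+5/7x = −1+2/7x ⇒ -3/7x=2 ⇒ x=2/(-3/7)=-4.6667
Confirm numerically:
  x=-3.233: |R|=0.68060 <1
  x=-3.056: |R|=0.63148 <1
  x=-2.848: |R|=0.57026 <1
  x=-5.102: |R|=1.07591 >1
  x=-4.901: |R|=1.04184 >1
  x=-4.880: |R|=1.03819 >1
So |R|<1 on (-4.6667, 0).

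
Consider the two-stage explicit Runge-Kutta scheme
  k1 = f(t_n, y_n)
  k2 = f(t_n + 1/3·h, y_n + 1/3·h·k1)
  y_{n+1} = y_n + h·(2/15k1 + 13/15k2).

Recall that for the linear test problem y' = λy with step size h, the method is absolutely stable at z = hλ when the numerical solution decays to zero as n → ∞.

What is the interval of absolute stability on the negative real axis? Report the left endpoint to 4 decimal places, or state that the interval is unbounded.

Set f=λy, z=hλ:
  k1=λy_n ⇒ h·k1=z·y_n;  k2=λ(1+1/3z)y_n ⇒ h·k2=z(1+1/3z)y_n
  y_{n+1}/y_n = 1 + 2/15z + 13/15z(1+1/3z) = 1 + z + 13/45z²
  Hence R(z) = 1 + z + 13/45z².

Boundary: |R(x)|=1, x<0.
x=-1.08: |R|=0.2570
R=1: x+13/45x²=0 ⇒ x=−45/13=-3.4615; min R=1−1/(4·13/45)=0.1346>−1
Confirm numerically:
  x=-2.323: |R|=0.23594 <1
  x=-1.879: |R|=0.14096 <1
  x=-1.795: |R|=0.13581 <1
  x=-4.010: |R|=1.63536 >1
  x=-3.976: |R|=1.59092 >1
Interval (-3.4615, 0).

(-3.4615, 0).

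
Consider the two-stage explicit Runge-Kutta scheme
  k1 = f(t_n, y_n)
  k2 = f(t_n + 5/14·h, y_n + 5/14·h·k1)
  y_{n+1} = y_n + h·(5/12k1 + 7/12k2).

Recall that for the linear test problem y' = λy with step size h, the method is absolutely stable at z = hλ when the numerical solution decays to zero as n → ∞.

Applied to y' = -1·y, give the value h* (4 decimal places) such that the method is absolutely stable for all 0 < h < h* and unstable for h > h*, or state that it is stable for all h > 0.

(-4.8000,0); λ=-1 ⇒ h* = (24/5)/1 = 4.8000.

With y'=λy (z=hλ):
  k1=λy_n ⇒ h·k1=z·y_n;  k2=λ(1+5/14z)y_n ⇒ h·k2=z(1+5/14z)y_n
  y_{n+1}/y_n = 1 + 5/12z + 7/12z(1+5/14z) = 1 + z + 5/24z²
  R(z) = 1 + z + 5/24z².

Solve |R(x)|<1 on ℝ⁻.
x=-0.54: |R|=0.5208
R=1: x+5/24x²=0 ⇒ x=−24/5=-4.8000; min R=1−1/(4·5/24)=-0.2000>−1
Confirm numerically:
  x=-4.674: |R|=0.87731 <1
  x=-4.366: |R|=0.60524 <1
  x=-3.691: |R|=0.14723 <1
  x=-2.611: |R|=0.19072 <1
  x=-5.296: |R|=1.54725 >1
  x=-5.238: |R|=1.47797 >1
  x=-5.045: |R|=1.25751 >1
So |R|<1 on (-4.8000, 0).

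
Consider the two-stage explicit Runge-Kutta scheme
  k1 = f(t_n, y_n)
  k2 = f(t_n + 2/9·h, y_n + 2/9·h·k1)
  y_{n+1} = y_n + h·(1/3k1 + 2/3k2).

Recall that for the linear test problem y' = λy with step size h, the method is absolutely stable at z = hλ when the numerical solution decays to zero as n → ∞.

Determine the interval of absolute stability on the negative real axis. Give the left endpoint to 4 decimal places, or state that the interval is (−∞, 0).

z∈(-6.7500,0).

Test eqn y'=λy, z=hλ:
  k1=λy_n ⇒ h·k1=z·y_n;  k2=λ(1+2/9z)y_n ⇒ h·k2=z(1+2/9z)y_n
  y_{n+1}/y_n = 1 + 1/3z + 2/3z(1+2/9z) = 1 + z + 4/27z²
  so R(z) = 1 + z + 4/27z².

Need |R(x)|<1, x<0.
x=-1.61: |R|=0.2260
R=1: x+4/27x²=0 ⇒ x=−27/4=-6.7500; min R=1−1/(4·4/27)=-0.6875>−1
Confirm numerically:
  x=-5.166: |R|=0.21229 <1
  x=-4.633: |R|=0.45305 <1
  x=-3.488: |R|=0.68561 <1
  x=-7.303: |R|=1.59831 >1
  x=-7.003: |R|=1.26248 >1
  x=-6.837: |R|=1.08812 >1
So |R|<1 on (-6.7500, 0).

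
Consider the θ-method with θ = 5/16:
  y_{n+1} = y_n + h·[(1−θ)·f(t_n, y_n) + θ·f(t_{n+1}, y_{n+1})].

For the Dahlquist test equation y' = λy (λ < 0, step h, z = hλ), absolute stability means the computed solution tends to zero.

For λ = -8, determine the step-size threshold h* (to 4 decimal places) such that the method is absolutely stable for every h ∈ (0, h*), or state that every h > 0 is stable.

Set f=λy, z=hλ:
  y_{n+1} = y_n + z·[11/16·y_n + 5/16·y_{n+1}] ⇒ (1 − 5/16z)y_{n+1} = (1 + 11/16z)y_n
  ⇒ R(z) = (1 + 11/16z)/(1 − 5/16z).

Solve |R(x)|<1 on ℝ⁻.
x=-1.76: |R|=0.1355
R=−1: 1+11/16x = −1+5/16x ⇒ -3/8x=2 ⇒ x=2/(-3/8)=-5.3333
Confirm numerically:
  x=-5.031: |R|=0.95592 <1
  x=-3.342: |R|=0.63473 <1
  x=-3.233: |R|=0.60821 <1
  x=-5.907: |R|=1.07559 >1
  x=-5.429: |R|=1.01330 >1
  x=-5.407: |R|=1.01027 >1
Stable set (-5.3333, 0).

(-5.3333,0); λ=-8 ⇒ h* = (16/3)/8 = 0.6667.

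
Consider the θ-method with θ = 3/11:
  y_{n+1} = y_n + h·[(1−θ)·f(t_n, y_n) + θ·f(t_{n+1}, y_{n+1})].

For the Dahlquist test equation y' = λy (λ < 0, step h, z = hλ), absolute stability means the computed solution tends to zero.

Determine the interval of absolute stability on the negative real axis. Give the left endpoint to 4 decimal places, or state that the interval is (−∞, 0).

Test eqn y'=λy, z=hλ:
  y_{n+1} = y_n + z·[8/11·y_n + 3/11·y_{n+1}] ⇒ (1 − 3/11z)y_{n+1} = (1 + 8/11z)y_n
  Hence R(z) = (1 + 8/11z)/(1 − 3/11z).

Solve |R(x)|<1 on ℝ⁻.
x=-0.94: |R|=0.2518
R=−1: 1+8/11x = −1+3/11x ⇒ -5/11x=2 ⇒ x=2/(-5/11)=-4.4000
Confirm numerically:
  x=-4.333: |R|=0.98604 <1
  x=-2.953: |R|=0.63568 <1
  x=-2.864: |R|=0.60800 <1
  x=-2.543: |R|=0.50158 <1
  x=-4.872: |R|=1.09213 >1
  x=-4.646: |R|=1.04932 >1
  x=-4.615: |R|=1.04327 >1
Stable set (-4.4000, 0).

(-4.4000, 0).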